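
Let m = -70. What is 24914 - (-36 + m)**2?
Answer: 13678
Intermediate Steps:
24914 - (-36 + m)**2 = 24914 - (-36 - 70)**2 = 24914 - 1*(-106)**2 = 24914 - 1*11236 = 24914 - 11236 = 13678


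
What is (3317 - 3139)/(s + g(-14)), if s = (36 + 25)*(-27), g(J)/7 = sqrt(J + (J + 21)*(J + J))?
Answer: -97722/907633 - 1246*I*sqrt(210)/2722899 ≈ -0.10767 - 0.0066313*I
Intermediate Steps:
g(J) = 7*sqrt(J + 2*J*(21 + J)) (g(J) = 7*sqrt(J + (J + 21)*(J + J)) = 7*sqrt(J + (21 + J)*(2*J)) = 7*sqrt(J + 2*J*(21 + J)))
s = -1647 (s = 61*(-27) = -1647)
(3317 - 3139)/(s + g(-14)) = (3317 - 3139)/(-1647 + 7*sqrt(-14*(43 + 2*(-14)))) = 178/(-1647 + 7*sqrt(-14*(43 - 28))) = 178/(-1647 + 7*sqrt(-14*15)) = 178/(-1647 + 7*sqrt(-210)) = 178/(-1647 + 7*(I*sqrt(210))) = 178/(-1647 + 7*I*sqrt(210))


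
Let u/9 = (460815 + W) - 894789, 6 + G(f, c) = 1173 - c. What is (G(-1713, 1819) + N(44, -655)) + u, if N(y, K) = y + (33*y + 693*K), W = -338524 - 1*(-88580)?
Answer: -6608333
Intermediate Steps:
W = -249944 (W = -338524 + 88580 = -249944)
G(f, c) = 1167 - c (G(f, c) = -6 + (1173 - c) = 1167 - c)
N(y, K) = 34*y + 693*K
u = -6155262 (u = 9*((460815 - 249944) - 894789) = 9*(210871 - 894789) = 9*(-683918) = -6155262)
(G(-1713, 1819) + N(44, -655)) + u = ((1167 - 1*1819) + (34*44 + 693*(-655))) - 6155262 = ((1167 - 1819) + (1496 - 453915)) - 6155262 = (-652 - 452419) - 6155262 = -453071 - 6155262 = -6608333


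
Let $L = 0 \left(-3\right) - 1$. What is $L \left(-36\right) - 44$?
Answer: $-8$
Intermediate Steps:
$L = -1$ ($L = 0 - 1 = -1$)
$L \left(-36\right) - 44 = \left(-1\right) \left(-36\right) - 44 = 36 - 44 = -8$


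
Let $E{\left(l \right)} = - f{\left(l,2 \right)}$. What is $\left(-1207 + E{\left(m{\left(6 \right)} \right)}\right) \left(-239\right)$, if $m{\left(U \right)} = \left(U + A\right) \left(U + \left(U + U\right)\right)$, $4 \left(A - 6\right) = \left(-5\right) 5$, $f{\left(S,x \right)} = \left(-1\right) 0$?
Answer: $288473$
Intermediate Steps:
$f{\left(S,x \right)} = 0$
$A = - \frac{1}{4}$ ($A = 6 + \frac{\left(-5\right) 5}{4} = 6 + \frac{1}{4} \left(-25\right) = 6 - \frac{25}{4} = - \frac{1}{4} \approx -0.25$)
$m{\left(U \right)} = 3 U \left(- \frac{1}{4} + U\right)$ ($m{\left(U \right)} = \left(U - \frac{1}{4}\right) \left(U + \left(U + U\right)\right) = \left(- \frac{1}{4} + U\right) \left(U + 2 U\right) = \left(- \frac{1}{4} + U\right) 3 U = 3 U \left(- \frac{1}{4} + U\right)$)
$E{\left(l \right)} = 0$ ($E{\left(l \right)} = \left(-1\right) 0 = 0$)
$\left(-1207 + E{\left(m{\left(6 \right)} \right)}\right) \left(-239\right) = \left(-1207 + 0\right) \left(-239\right) = \left(-1207\right) \left(-239\right) = 288473$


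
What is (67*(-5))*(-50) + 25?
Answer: 16775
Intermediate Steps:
(67*(-5))*(-50) + 25 = -335*(-50) + 25 = 16750 + 25 = 16775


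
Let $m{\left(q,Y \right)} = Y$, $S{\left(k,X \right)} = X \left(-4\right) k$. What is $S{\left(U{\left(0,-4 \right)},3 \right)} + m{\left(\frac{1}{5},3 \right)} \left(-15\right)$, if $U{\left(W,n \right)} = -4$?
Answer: $3$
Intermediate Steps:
$S{\left(k,X \right)} = - 4 X k$
$S{\left(U{\left(0,-4 \right)},3 \right)} + m{\left(\frac{1}{5},3 \right)} \left(-15\right) = \left(-4\right) 3 \left(-4\right) + 3 \left(-15\right) = 48 - 45 = 3$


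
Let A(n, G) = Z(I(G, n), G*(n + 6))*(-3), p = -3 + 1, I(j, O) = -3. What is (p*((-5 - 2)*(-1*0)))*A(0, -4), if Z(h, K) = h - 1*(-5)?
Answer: 0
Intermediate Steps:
p = -2
Z(h, K) = 5 + h (Z(h, K) = h + 5 = 5 + h)
A(n, G) = -6 (A(n, G) = (5 - 3)*(-3) = 2*(-3) = -6)
(p*((-5 - 2)*(-1*0)))*A(0, -4) = -2*(-5 - 2)*(-1*0)*(-6) = -(-14)*0*(-6) = -2*0*(-6) = 0*(-6) = 0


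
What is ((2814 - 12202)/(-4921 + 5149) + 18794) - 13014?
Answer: 327113/57 ≈ 5738.8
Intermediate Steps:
((2814 - 12202)/(-4921 + 5149) + 18794) - 13014 = (-9388/228 + 18794) - 13014 = (-9388*1/228 + 18794) - 13014 = (-2347/57 + 18794) - 13014 = 1068911/57 - 13014 = 327113/57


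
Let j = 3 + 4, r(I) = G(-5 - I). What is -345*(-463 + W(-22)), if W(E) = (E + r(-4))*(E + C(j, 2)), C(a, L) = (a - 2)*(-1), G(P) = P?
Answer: -54510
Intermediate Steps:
r(I) = -5 - I
j = 7
C(a, L) = 2 - a (C(a, L) = (-2 + a)*(-1) = 2 - a)
W(E) = (-1 + E)*(-5 + E) (W(E) = (E + (-5 - 1*(-4)))*(E + (2 - 1*7)) = (E + (-5 + 4))*(E + (2 - 7)) = (E - 1)*(E - 5) = (-1 + E)*(-5 + E))
-345*(-463 + W(-22)) = -345*(-463 + (5 + (-22)**2 - 6*(-22))) = -345*(-463 + (5 + 484 + 132)) = -345*(-463 + 621) = -345*158 = -54510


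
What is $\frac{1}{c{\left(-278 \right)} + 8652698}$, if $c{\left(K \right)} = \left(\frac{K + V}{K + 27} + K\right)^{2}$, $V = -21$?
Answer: $\frac{63001}{549955958139} \approx 1.1456 \cdot 10^{-7}$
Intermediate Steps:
$c{\left(K \right)} = \left(K + \frac{-21 + K}{27 + K}\right)^{2}$ ($c{\left(K \right)} = \left(\frac{K - 21}{K + 27} + K\right)^{2} = \left(\frac{-21 + K}{27 + K} + K\right)^{2} = \left(K + \frac{-21 + K}{27 + K}\right)^{2}$)
$\frac{1}{c{\left(-278 \right)} + 8652698} = \frac{1}{\frac{\left(-21 + \left(-278\right)^{2} + 28 \left(-278\right)\right)^{2}}{\left(27 - 278\right)^{2}} + 8652698} = \frac{1}{\frac{\left(-21 + 77284 - 7784\right)^{2}}{63001} + 8652698} = \frac{1}{\frac{69479^{2}}{63001} + 8652698} = \frac{1}{\frac{1}{63001} \cdot 4827331441 + 8652698} = \frac{1}{\frac{4827331441}{63001} + 8652698} = \frac{1}{\frac{549955958139}{63001}} = \frac{63001}{549955958139}$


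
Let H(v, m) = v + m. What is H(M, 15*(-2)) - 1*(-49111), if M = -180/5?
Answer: 49045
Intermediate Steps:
M = -36 (M = -180*⅕ = -36)
H(v, m) = m + v
H(M, 15*(-2)) - 1*(-49111) = (15*(-2) - 36) - 1*(-49111) = (-30 - 36) + 49111 = -66 + 49111 = 49045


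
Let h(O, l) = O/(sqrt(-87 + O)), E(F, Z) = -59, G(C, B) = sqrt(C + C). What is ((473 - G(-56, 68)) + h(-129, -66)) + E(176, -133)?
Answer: 414 - 4*I*sqrt(7) + 43*I*sqrt(6)/12 ≈ 414.0 - 1.8057*I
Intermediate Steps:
G(C, B) = sqrt(2)*sqrt(C) (G(C, B) = sqrt(2*C) = sqrt(2)*sqrt(C))
h(O, l) = O/sqrt(-87 + O)
((473 - G(-56, 68)) + h(-129, -66)) + E(176, -133) = ((473 - sqrt(2)*sqrt(-56)) - 129/sqrt(-87 - 129)) - 59 = ((473 - sqrt(2)*2*I*sqrt(14)) - (-43)*I*sqrt(6)/12) - 59 = ((473 - 4*I*sqrt(7)) - (-43)*I*sqrt(6)/12) - 59 = ((473 - 4*I*sqrt(7)) + 43*I*sqrt(6)/12) - 59 = (473 - 4*I*sqrt(7) + 43*I*sqrt(6)/12) - 59 = 414 - 4*I*sqrt(7) + 43*I*sqrt(6)/12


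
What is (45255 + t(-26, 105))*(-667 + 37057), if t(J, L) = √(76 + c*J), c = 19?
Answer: 1646829450 + 36390*I*√418 ≈ 1.6468e+9 + 7.44e+5*I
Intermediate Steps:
t(J, L) = √(76 + 19*J)
(45255 + t(-26, 105))*(-667 + 37057) = (45255 + √(76 + 19*(-26)))*(-667 + 37057) = (45255 + √(76 - 494))*36390 = (45255 + √(-418))*36390 = (45255 + I*√418)*36390 = 1646829450 + 36390*I*√418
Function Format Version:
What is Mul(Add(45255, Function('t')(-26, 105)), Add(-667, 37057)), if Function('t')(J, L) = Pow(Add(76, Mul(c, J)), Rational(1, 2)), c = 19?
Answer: Add(1646829450, Mul(36390, I, Pow(418, Rational(1, 2)))) ≈ Add(1.6468e+9, Mul(7.4400e+5, I))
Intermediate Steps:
Function('t')(J, L) = Pow(Add(76, Mul(19, J)), Rational(1, 2))
Mul(Add(45255, Function('t')(-26, 105)), Add(-667, 37057)) = Mul(Add(45255, Pow(Add(76, Mul(19, -26)), Rational(1, 2))), Add(-667, 37057)) = Mul(Add(45255, Pow(Add(76, -494), Rational(1, 2))), 36390) = Mul(Add(45255, Pow(-418, Rational(1, 2))), 36390) = Mul(Add(45255, Mul(I, Pow(418, Rational(1, 2)))), 36390) = Add(1646829450, Mul(36390, I, Pow(418, Rational(1, 2))))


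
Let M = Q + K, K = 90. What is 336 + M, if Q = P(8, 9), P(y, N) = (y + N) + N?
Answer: 452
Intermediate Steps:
P(y, N) = y + 2*N (P(y, N) = (N + y) + N = y + 2*N)
Q = 26 (Q = 8 + 2*9 = 8 + 18 = 26)
M = 116 (M = 26 + 90 = 116)
336 + M = 336 + 116 = 452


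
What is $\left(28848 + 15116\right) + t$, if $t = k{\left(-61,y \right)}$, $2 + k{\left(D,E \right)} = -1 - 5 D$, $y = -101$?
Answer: $44266$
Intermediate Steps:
$k{\left(D,E \right)} = -3 - 5 D$ ($k{\left(D,E \right)} = -2 - \left(1 + 5 D\right) = -3 - 5 D$)
$t = 302$ ($t = -3 - -305 = -3 + 305 = 302$)
$\left(28848 + 15116\right) + t = \left(28848 + 15116\right) + 302 = 43964 + 302 = 44266$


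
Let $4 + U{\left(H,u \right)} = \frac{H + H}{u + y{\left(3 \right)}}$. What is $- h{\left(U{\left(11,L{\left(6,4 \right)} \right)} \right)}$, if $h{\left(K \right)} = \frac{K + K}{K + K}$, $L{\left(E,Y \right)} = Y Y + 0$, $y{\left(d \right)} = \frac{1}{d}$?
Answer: $-1$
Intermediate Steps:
$L{\left(E,Y \right)} = Y^{2}$ ($L{\left(E,Y \right)} = Y^{2} + 0 = Y^{2}$)
$U{\left(H,u \right)} = -4 + \frac{2 H}{\frac{1}{3} + u}$ ($U{\left(H,u \right)} = -4 + \frac{H + H}{u + \frac{1}{3}} = -4 + \frac{2 H}{u + \frac{1}{3}} = -4 + \frac{2 H}{\frac{1}{3} + u}$)
$h{\left(K \right)} = 1$ ($h{\left(K \right)} = \frac{2 K}{2 K} = 2 K \frac{1}{2 K} = 1$)
$- h{\left(U{\left(11,L{\left(6,4 \right)} \right)} \right)} = \left(-1\right) 1 = -1$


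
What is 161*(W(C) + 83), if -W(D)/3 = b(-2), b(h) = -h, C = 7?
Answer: 12397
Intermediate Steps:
W(D) = -6 (W(D) = -(-3)*(-2) = -3*2 = -6)
161*(W(C) + 83) = 161*(-6 + 83) = 161*77 = 12397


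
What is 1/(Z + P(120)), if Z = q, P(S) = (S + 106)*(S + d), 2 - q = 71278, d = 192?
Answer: -1/764 ≈ -0.0013089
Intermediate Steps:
q = -71276 (q = 2 - 1*71278 = 2 - 71278 = -71276)
P(S) = (106 + S)*(192 + S) (P(S) = (S + 106)*(S + 192) = (106 + S)*(192 + S))
Z = -71276
1/(Z + P(120)) = 1/(-71276 + (20352 + 120**2 + 298*120)) = 1/(-71276 + (20352 + 14400 + 35760)) = 1/(-71276 + 70512) = 1/(-764) = -1/764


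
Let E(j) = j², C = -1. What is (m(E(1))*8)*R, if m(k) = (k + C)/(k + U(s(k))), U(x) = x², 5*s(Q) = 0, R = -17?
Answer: 0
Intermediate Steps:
s(Q) = 0 (s(Q) = (⅕)*0 = 0)
m(k) = (-1 + k)/k (m(k) = (k - 1)/(k + 0²) = (-1 + k)/(k + 0) = (-1 + k)/k)
(m(E(1))*8)*R = (((-1 + 1²)/(1²))*8)*(-17) = (((-1 + 1)/1)*8)*(-17) = ((1*0)*8)*(-17) = (0*8)*(-17) = 0*(-17) = 0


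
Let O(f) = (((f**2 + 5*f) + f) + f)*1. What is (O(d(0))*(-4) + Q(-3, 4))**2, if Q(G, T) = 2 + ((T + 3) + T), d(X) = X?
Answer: 169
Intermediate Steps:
Q(G, T) = 5 + 2*T (Q(G, T) = 2 + ((3 + T) + T) = 2 + (3 + 2*T) = 5 + 2*T)
O(f) = f**2 + 7*f (O(f) = ((f**2 + 6*f) + f)*1 = (f**2 + 7*f)*1 = f**2 + 7*f)
(O(d(0))*(-4) + Q(-3, 4))**2 = ((0*(7 + 0))*(-4) + (5 + 2*4))**2 = ((0*7)*(-4) + (5 + 8))**2 = (0*(-4) + 13)**2 = (0 + 13)**2 = 13**2 = 169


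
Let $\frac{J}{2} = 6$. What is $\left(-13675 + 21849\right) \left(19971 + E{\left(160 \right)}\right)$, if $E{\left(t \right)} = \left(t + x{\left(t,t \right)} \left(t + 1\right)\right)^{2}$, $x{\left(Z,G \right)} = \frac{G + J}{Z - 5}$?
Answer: $\frac{26444633832986}{24025} \approx 1.1007 \cdot 10^{9}$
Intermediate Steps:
$J = 12$ ($J = 2 \cdot 6 = 12$)
$x{\left(Z,G \right)} = \frac{12 + G}{-5 + Z}$ ($x{\left(Z,G \right)} = \frac{G + 12}{Z - 5} = \frac{12 + G}{-5 + Z}$)
$E{\left(t \right)} = \left(t + \frac{\left(1 + t\right) \left(12 + t\right)}{-5 + t}\right)^{2}$ ($E{\left(t \right)} = \left(t + \frac{12 + t}{-5 + t} \left(t + 1\right)\right)^{2} = \left(t + \frac{12 + t}{-5 + t} \left(1 + t\right)\right)^{2} = \left(t + \frac{\left(1 + t\right) \left(12 + t\right)}{-5 + t}\right)^{2}$)
$\left(-13675 + 21849\right) \left(19971 + E{\left(160 \right)}\right) = \left(-13675 + 21849\right) \left(19971 + \frac{\left(12 + 2 \cdot 160^{2} + 8 \cdot 160\right)^{2}}{\left(-5 + 160\right)^{2}}\right) = 8174 \left(19971 + \frac{\left(12 + 2 \cdot 25600 + 1280\right)^{2}}{24025}\right) = 8174 \left(19971 + \frac{\left(12 + 51200 + 1280\right)^{2}}{24025}\right) = 8174 \left(19971 + \frac{52492^{2}}{24025}\right) = 8174 \left(19971 + \frac{1}{24025} \cdot 2755410064\right) = 8174 \left(19971 + \frac{2755410064}{24025}\right) = 8174 \cdot \frac{3235213339}{24025} = \frac{26444633832986}{24025}$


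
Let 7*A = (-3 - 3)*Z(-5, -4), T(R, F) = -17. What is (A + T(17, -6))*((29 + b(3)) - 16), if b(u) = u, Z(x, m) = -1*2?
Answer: -1712/7 ≈ -244.57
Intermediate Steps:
Z(x, m) = -2
A = 12/7 (A = ((-3 - 3)*(-2))/7 = (-6*(-2))/7 = (⅐)*12 = 12/7 ≈ 1.7143)
(A + T(17, -6))*((29 + b(3)) - 16) = (12/7 - 17)*((29 + 3) - 16) = -107*(32 - 16)/7 = -107/7*16 = -1712/7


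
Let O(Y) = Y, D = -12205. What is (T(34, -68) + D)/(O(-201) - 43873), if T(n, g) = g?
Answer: 12273/44074 ≈ 0.27846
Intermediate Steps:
(T(34, -68) + D)/(O(-201) - 43873) = (-68 - 12205)/(-201 - 43873) = -12273/(-44074) = -12273*(-1/44074) = 12273/44074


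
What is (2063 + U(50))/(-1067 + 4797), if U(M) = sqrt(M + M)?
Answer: 2073/3730 ≈ 0.55576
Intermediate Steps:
U(M) = sqrt(2)*sqrt(M) (U(M) = sqrt(2*M) = sqrt(2)*sqrt(M))
(2063 + U(50))/(-1067 + 4797) = (2063 + sqrt(2)*sqrt(50))/(-1067 + 4797) = (2063 + sqrt(2)*(5*sqrt(2)))/3730 = (2063 + 10)*(1/3730) = 2073*(1/3730) = 2073/3730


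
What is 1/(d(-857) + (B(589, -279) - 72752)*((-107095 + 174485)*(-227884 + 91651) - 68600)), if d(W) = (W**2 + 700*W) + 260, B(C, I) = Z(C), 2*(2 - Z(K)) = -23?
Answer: 1/667798382506904 ≈ 1.4975e-15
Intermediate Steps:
Z(K) = 27/2 (Z(K) = 2 - 1/2*(-23) = 2 + 23/2 = 27/2)
B(C, I) = 27/2
d(W) = 260 + W**2 + 700*W
1/(d(-857) + (B(589, -279) - 72752)*((-107095 + 174485)*(-227884 + 91651) - 68600)) = 1/((260 + (-857)**2 + 700*(-857)) + (27/2 - 72752)*((-107095 + 174485)*(-227884 + 91651) - 68600)) = 1/((260 + 734449 - 599900) - 145477*(67390*(-136233) - 68600)/2) = 1/(134809 - 145477*(-9180741870 - 68600)/2) = 1/(134809 - 145477/2*(-9180810470)) = 1/(134809 + 667798382372095) = 1/667798382506904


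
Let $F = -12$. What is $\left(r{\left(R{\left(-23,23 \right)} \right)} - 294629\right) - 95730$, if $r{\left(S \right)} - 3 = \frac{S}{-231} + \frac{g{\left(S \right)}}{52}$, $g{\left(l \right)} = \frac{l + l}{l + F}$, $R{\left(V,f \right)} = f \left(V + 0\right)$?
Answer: $- \frac{1268355108463}{3249246} \approx -3.9035 \cdot 10^{5}$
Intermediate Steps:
$R{\left(V,f \right)} = V f$ ($R{\left(V,f \right)} = f V = V f$)
$g{\left(l \right)} = \frac{2 l}{-12 + l}$ ($g{\left(l \right)} = \frac{l + l}{l - 12} = \frac{2 l}{-12 + l}$)
$r{\left(S \right)} = 3 - \frac{S}{231} + \frac{S}{26 \left(-12 + S\right)}$ ($r{\left(S \right)} = 3 + \left(\frac{S}{-231} + \frac{2 S \frac{1}{-12 + S}}{52}\right) = 3 + \left(S \left(- \frac{1}{231}\right) + \frac{2 S}{-12 + S} \frac{1}{52}\right) = 3 - \left(\frac{S}{231} - \frac{S}{26 \left(-12 + S\right)}\right) = 3 - \frac{S}{231} + \frac{S}{26 \left(-12 + S\right)}$)
$\left(r{\left(R{\left(-23,23 \right)} \right)} - 294629\right) - 95730 = \left(\frac{-216216 - 26 \left(\left(-23\right) 23\right)^{2} + 18561 \left(\left(-23\right) 23\right)}{6006 \left(-12 - 529\right)} - 294629\right) - 95730 = \left(\frac{-216216 - 26 \left(-529\right)^{2} + 18561 \left(-529\right)}{6006 \left(-12 - 529\right)} - 294629\right) - 95730 = \left(\frac{-216216 - 7275866 - 9818769}{6006 \left(-541\right)} - 294629\right) - 95730 = \left(\frac{1}{6006} \left(- \frac{1}{541}\right) \left(-216216 - 7275866 - 9818769\right) - 294629\right) - 95730 = \left(\frac{1}{6006} \left(- \frac{1}{541}\right) \left(-17310851\right) - 294629\right) - 95730 = \left(\frac{17310851}{3249246} - 294629\right) - 95730 = - \frac{957304788883}{3249246} - 95730 = - \frac{1268355108463}{3249246}$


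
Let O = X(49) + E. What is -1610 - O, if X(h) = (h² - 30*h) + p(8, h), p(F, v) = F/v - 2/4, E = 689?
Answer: -316507/98 ≈ -3229.7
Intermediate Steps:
p(F, v) = -½ + F/v (p(F, v) = F/v - 2*¼ = F/v - ½ = -½ + F/v)
X(h) = h² - 30*h + (8 - h/2)/h (X(h) = (h² - 30*h) + (8 - h/2)/h = h² - 30*h + (8 - h/2)/h)
O = 158727/98 (O = (-½ + 49² - 30*49 + 8/49) + 689 = (-½ + 2401 - 1470 + 8*(1/49)) + 689 = (-½ + 2401 - 1470 + 8/49) + 689 = 91205/98 + 689 = 158727/98 ≈ 1619.7)
-1610 - O = -1610 - 1*158727/98 = -1610 - 158727/98 = -316507/98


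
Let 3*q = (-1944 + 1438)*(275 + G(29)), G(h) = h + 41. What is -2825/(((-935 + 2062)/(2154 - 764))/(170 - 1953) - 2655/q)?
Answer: -20370559479875/325724611 ≈ -62539.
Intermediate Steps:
G(h) = 41 + h
q = -58190 (q = ((-1944 + 1438)*(275 + (41 + 29)))/3 = (-506*(275 + 70))/3 = (-506*345)/3 = (⅓)*(-174570) = -58190)
-2825/(((-935 + 2062)/(2154 - 764))/(170 - 1953) - 2655/q) = -2825/(((-935 + 2062)/(2154 - 764))/(170 - 1953) - 2655/(-58190)) = -2825/((1127/1390)/(-1783) - 2655*(-1/58190)) = -2825/((1127*(1/1390))*(-1/1783) + 531/11638) = -2825/((1127/1390)*(-1/1783) + 531/11638) = -2825/(-1127/2478370 + 531/11638) = -2825/325724611/7210817515 = -2825*7210817515/325724611 = -20370559479875/325724611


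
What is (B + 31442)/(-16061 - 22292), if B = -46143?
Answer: 14701/38353 ≈ 0.38331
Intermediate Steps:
(B + 31442)/(-16061 - 22292) = (-46143 + 31442)/(-16061 - 22292) = -14701/(-38353) = -14701*(-1/38353) = 14701/38353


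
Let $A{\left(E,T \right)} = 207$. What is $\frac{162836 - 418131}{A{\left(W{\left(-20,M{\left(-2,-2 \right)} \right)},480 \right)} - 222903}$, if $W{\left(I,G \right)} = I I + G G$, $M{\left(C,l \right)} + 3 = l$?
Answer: $\frac{255295}{222696} \approx 1.1464$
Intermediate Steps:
$M{\left(C,l \right)} = -3 + l$
$W{\left(I,G \right)} = G^{2} + I^{2}$ ($W{\left(I,G \right)} = I^{2} + G^{2} = G^{2} + I^{2}$)
$\frac{162836 - 418131}{A{\left(W{\left(-20,M{\left(-2,-2 \right)} \right)},480 \right)} - 222903} = \frac{162836 - 418131}{207 - 222903} = - \frac{255295}{-222696} = \left(-255295\right) \left(- \frac{1}{222696}\right) = \frac{255295}{222696}$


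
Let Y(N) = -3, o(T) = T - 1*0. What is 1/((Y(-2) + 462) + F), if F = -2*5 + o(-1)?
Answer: 1/448 ≈ 0.0022321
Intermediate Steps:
o(T) = T (o(T) = T + 0 = T)
F = -11 (F = -2*5 - 1 = -10 - 1 = -11)
1/((Y(-2) + 462) + F) = 1/((-3 + 462) - 11) = 1/(459 - 11) = 1/448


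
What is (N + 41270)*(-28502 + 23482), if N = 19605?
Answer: -305592500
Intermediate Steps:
(N + 41270)*(-28502 + 23482) = (19605 + 41270)*(-28502 + 23482) = 60875*(-5020) = -305592500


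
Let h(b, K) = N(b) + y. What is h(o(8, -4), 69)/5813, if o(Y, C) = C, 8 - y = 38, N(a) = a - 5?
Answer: -39/5813 ≈ -0.0067091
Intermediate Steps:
N(a) = -5 + a
y = -30 (y = 8 - 1*38 = 8 - 38 = -30)
h(b, K) = -35 + b (h(b, K) = (-5 + b) - 30 = -35 + b)
h(o(8, -4), 69)/5813 = (-35 - 4)/5813 = -39*1/5813 = -39/5813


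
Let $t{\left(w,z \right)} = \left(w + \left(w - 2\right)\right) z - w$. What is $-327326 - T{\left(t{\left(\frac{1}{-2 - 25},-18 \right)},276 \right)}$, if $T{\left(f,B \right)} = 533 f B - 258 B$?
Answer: $- \frac{51782386}{9} \approx -5.7536 \cdot 10^{6}$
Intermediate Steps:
$t{\left(w,z \right)} = - w + z \left(-2 + 2 w\right)$ ($t{\left(w,z \right)} = \left(w + \left(-2 + w\right)\right) z - w = \left(-2 + 2 w\right) z - w = z \left(-2 + 2 w\right) - w = - w + z \left(-2 + 2 w\right)$)
$T{\left(f,B \right)} = - 258 B + 533 B f$ ($T{\left(f,B \right)} = 533 B f - 258 B = - 258 B + 533 B f$)
$-327326 - T{\left(t{\left(\frac{1}{-2 - 25},-18 \right)},276 \right)} = -327326 - 276 \left(-258 + 533 \left(- \frac{1}{-2 - 25} - -36 + 2 \frac{1}{-2 - 25} \left(-18\right)\right)\right) = -327326 - 276 \left(-258 + 533 \left(- \frac{1}{-27} + 36 + 2 \frac{1}{-27} \left(-18\right)\right)\right) = -327326 - 276 \left(-258 + 533 \left(\left(-1\right) \left(- \frac{1}{27}\right) + 36 + 2 \left(- \frac{1}{27}\right) \left(-18\right)\right)\right) = -327326 - 276 \left(-258 + 533 \left(\frac{1}{27} + 36 + \frac{4}{3}\right)\right) = -327326 - 276 \left(-258 + 533 \cdot \frac{1009}{27}\right) = -327326 - 276 \left(-258 + \frac{537797}{27}\right) = -327326 - 276 \cdot \frac{530831}{27} = -327326 - \frac{48836452}{9} = - \frac{51782386}{9}$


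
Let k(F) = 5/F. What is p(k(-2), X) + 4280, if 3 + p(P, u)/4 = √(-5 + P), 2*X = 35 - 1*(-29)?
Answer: 4268 + 2*I*√30 ≈ 4268.0 + 10.954*I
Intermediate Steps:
X = 32 (X = (35 - 1*(-29))/2 = (35 + 29)/2 = (½)*64 = 32)
p(P, u) = -12 + 4*√(-5 + P)
p(k(-2), X) + 4280 = (-12 + 4*√(-5 + 5/(-2))) + 4280 = (-12 + 4*√(-5 + 5*(-½))) + 4280 = (-12 + 4*√(-5 - 5/2)) + 4280 = (-12 + 4*√(-15/2)) + 4280 = (-12 + 4*(I*√30/2)) + 4280 = (-12 + 2*I*√30) + 4280 = 4268 + 2*I*√30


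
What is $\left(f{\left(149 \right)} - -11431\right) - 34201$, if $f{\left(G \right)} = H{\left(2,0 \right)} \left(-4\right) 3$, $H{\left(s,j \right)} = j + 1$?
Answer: $-22782$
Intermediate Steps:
$H{\left(s,j \right)} = 1 + j$
$f{\left(G \right)} = -12$ ($f{\left(G \right)} = \left(1 + 0\right) \left(-4\right) 3 = 1 \left(-4\right) 3 = \left(-4\right) 3 = -12$)
$\left(f{\left(149 \right)} - -11431\right) - 34201 = \left(-12 - -11431\right) - 34201 = \left(-12 + 11431\right) - 34201 = 11419 - 34201 = -22782$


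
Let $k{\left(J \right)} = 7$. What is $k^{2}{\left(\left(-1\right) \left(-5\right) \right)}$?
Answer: $49$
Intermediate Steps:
$k^{2}{\left(\left(-1\right) \left(-5\right) \right)} = 7^{2} = 49$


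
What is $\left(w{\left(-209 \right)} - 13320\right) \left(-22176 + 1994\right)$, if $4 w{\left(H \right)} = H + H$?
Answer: $270933259$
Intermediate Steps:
$w{\left(H \right)} = \frac{H}{2}$ ($w{\left(H \right)} = \frac{H + H}{4} = \frac{2 H}{4} = \frac{H}{2}$)
$\left(w{\left(-209 \right)} - 13320\right) \left(-22176 + 1994\right) = \left(\frac{1}{2} \left(-209\right) - 13320\right) \left(-22176 + 1994\right) = \left(- \frac{209}{2} - 13320\right) \left(-20182\right) = \left(- \frac{26849}{2}\right) \left(-20182\right) = 270933259$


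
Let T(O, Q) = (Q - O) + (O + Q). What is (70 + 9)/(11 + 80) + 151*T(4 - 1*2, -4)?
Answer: -109849/91 ≈ -1207.1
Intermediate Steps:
T(O, Q) = 2*Q
(70 + 9)/(11 + 80) + 151*T(4 - 1*2, -4) = (70 + 9)/(11 + 80) + 151*(2*(-4)) = 79/91 + 151*(-8) = 79*(1/91) - 1208 = 79/91 - 1208 = -109849/91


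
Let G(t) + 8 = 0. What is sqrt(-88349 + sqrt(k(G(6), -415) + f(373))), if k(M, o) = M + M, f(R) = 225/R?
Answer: sqrt(-12291908021 + 373*I*sqrt(2142139))/373 ≈ 0.0066006 + 297.24*I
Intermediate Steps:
G(t) = -8 (G(t) = -8 + 0 = -8)
k(M, o) = 2*M
sqrt(-88349 + sqrt(k(G(6), -415) + f(373))) = sqrt(-88349 + sqrt(2*(-8) + 225/373)) = sqrt(-88349 + sqrt(-16 + 225*(1/373))) = sqrt(-88349 + sqrt(-16 + 225/373)) = sqrt(-88349 + sqrt(-5743/373)) = sqrt(-88349 + I*sqrt(2142139)/373)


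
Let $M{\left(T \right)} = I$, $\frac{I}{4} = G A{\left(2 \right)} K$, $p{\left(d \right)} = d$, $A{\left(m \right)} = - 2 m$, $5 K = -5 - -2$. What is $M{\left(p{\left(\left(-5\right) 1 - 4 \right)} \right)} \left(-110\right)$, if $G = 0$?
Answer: $0$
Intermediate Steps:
$K = - \frac{3}{5}$ ($K = \frac{-5 - -2}{5} = \frac{-5 + 2}{5} = \frac{1}{5} \left(-3\right) = - \frac{3}{5} \approx -0.6$)
$I = 0$ ($I = 4 \cdot 0 \left(\left(-2\right) 2\right) \left(- \frac{3}{5}\right) = 4 \cdot 0 \left(-4\right) \left(- \frac{3}{5}\right) = 4 \cdot 0 \left(- \frac{3}{5}\right) = 4 \cdot 0 = 0$)
$M{\left(T \right)} = 0$
$M{\left(p{\left(\left(-5\right) 1 - 4 \right)} \right)} \left(-110\right) = 0 \left(-110\right) = 0$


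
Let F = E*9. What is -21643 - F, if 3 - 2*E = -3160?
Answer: -71753/2 ≈ -35877.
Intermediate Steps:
E = 3163/2 (E = 3/2 - 1/2*(-3160) = 3/2 + 1580 = 3163/2 ≈ 1581.5)
F = 28467/2 (F = (3163/2)*9 = 28467/2 ≈ 14234.)
-21643 - F = -21643 - 1*28467/2 = -21643 - 28467/2 = -71753/2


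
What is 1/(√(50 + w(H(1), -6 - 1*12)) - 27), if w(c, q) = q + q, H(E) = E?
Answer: -27/715 - √14/715 ≈ -0.042995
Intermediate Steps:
w(c, q) = 2*q
1/(√(50 + w(H(1), -6 - 1*12)) - 27) = 1/(√(50 + 2*(-6 - 1*12)) - 27) = 1/(√(50 + 2*(-6 - 12)) - 27) = 1/(√(50 + 2*(-18)) - 27) = 1/(√(50 - 36) - 27) = 1/(√14 - 27) = 1/(-27 + √14)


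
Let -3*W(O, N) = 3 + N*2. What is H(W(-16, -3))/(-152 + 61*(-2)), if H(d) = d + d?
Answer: -1/137 ≈ -0.0072993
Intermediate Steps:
W(O, N) = -1 - 2*N/3 (W(O, N) = -(3 + N*2)/3 = -(3 + 2*N)/3 = -1 - 2*N/3)
H(d) = 2*d
H(W(-16, -3))/(-152 + 61*(-2)) = (2*(-1 - ⅔*(-3)))/(-152 + 61*(-2)) = (2*(-1 + 2))/(-152 - 122) = (2*1)/(-274) = 2*(-1/274) = -1/137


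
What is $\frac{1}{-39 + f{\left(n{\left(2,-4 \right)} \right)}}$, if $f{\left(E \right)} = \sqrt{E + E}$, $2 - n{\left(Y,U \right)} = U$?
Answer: $- \frac{13}{503} - \frac{2 \sqrt{3}}{1509} \approx -0.028141$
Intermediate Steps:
$n{\left(Y,U \right)} = 2 - U$
$f{\left(E \right)} = \sqrt{2} \sqrt{E}$ ($f{\left(E \right)} = \sqrt{2 E} = \sqrt{2} \sqrt{E}$)
$\frac{1}{-39 + f{\left(n{\left(2,-4 \right)} \right)}} = \frac{1}{-39 + \sqrt{2} \sqrt{2 - -4}} = \frac{1}{-39 + \sqrt{2} \sqrt{2 + 4}} = \frac{1}{-39 + \sqrt{2} \sqrt{6}} = \frac{1}{-39 + 2 \sqrt{3}}$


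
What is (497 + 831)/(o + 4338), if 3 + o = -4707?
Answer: -332/93 ≈ -3.5699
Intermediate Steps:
o = -4710 (o = -3 - 4707 = -4710)
(497 + 831)/(o + 4338) = (497 + 831)/(-4710 + 4338) = 1328/(-372) = 1328*(-1/372) = -332/93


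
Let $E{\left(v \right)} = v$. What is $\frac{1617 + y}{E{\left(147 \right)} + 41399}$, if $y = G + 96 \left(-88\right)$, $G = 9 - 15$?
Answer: $- \frac{6837}{41546} \approx -0.16456$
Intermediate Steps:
$G = -6$ ($G = 9 - 15 = -6$)
$y = -8454$ ($y = -6 + 96 \left(-88\right) = -6 - 8448 = -8454$)
$\frac{1617 + y}{E{\left(147 \right)} + 41399} = \frac{1617 - 8454}{147 + 41399} = - \frac{6837}{41546}$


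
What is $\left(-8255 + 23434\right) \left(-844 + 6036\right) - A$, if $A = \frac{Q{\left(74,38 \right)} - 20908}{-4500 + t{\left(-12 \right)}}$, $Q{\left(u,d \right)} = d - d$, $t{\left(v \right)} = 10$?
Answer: $\frac{176927020706}{2245} \approx 7.8809 \cdot 10^{7}$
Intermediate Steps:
$Q{\left(u,d \right)} = 0$
$A = \frac{10454}{2245}$ ($A = \frac{0 - 20908}{-4500 + 10} = - \frac{20908}{-4490} = \left(-20908\right) \left(- \frac{1}{4490}\right) = \frac{10454}{2245} \approx 4.6566$)
$\left(-8255 + 23434\right) \left(-844 + 6036\right) - A = \left(-8255 + 23434\right) \left(-844 + 6036\right) - \frac{10454}{2245} = 15179 \cdot 5192 - \frac{10454}{2245} = 78809368 - \frac{10454}{2245} = \frac{176927020706}{2245}$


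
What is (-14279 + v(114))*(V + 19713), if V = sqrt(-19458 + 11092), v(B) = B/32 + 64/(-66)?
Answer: -49531823453/176 - 7537943*I*sqrt(8366)/528 ≈ -2.8143e+8 - 1.3058e+6*I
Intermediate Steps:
v(B) = -32/33 + B/32 (v(B) = B*(1/32) + 64*(-1/66) = B/32 - 32/33 = -32/33 + B/32)
V = I*sqrt(8366) (V = sqrt(-8366) = I*sqrt(8366) ≈ 91.466*I)
(-14279 + v(114))*(V + 19713) = (-14279 + (-32/33 + (1/32)*114))*(I*sqrt(8366) + 19713) = (-14279 + (-32/33 + 57/16))*(19713 + I*sqrt(8366)) = (-14279 + 1369/528)*(19713 + I*sqrt(8366)) = -7537943*(19713 + I*sqrt(8366))/528 = -49531823453/176 - 7537943*I*sqrt(8366)/528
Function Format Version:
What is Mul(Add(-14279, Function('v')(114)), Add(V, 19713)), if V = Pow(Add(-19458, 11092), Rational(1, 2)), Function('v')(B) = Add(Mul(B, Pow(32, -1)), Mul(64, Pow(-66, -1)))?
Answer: Add(Rational(-49531823453, 176), Mul(Rational(-7537943, 528), I, Pow(8366, Rational(1, 2)))) ≈ Add(-2.8143e+8, Mul(-1.3058e+6, I))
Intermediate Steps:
Function('v')(B) = Add(Rational(-32, 33), Mul(Rational(1, 32), B)) (Function('v')(B) = Add(Mul(B, Rational(1, 32)), Mul(64, Rational(-1, 66))) = Add(Mul(Rational(1, 32), B), Rational(-32, 33)) = Add(Rational(-32, 33), Mul(Rational(1, 32), B)))
V = Mul(I, Pow(8366, Rational(1, 2))) (V = Pow(-8366, Rational(1, 2)) = Mul(I, Pow(8366, Rational(1, 2))) ≈ Mul(91.466, I))
Mul(Add(-14279, Function('v')(114)), Add(V, 19713)) = Mul(Add(-14279, Add(Rational(-32, 33), Mul(Rational(1, 32), 114))), Add(Mul(I, Pow(8366, Rational(1, 2))), 19713)) = Mul(Add(-14279, Add(Rational(-32, 33), Rational(57, 16))), Add(19713, Mul(I, Pow(8366, Rational(1, 2))))) = Mul(Add(-14279, Rational(1369, 528)), Add(19713, Mul(I, Pow(8366, Rational(1, 2))))) = Mul(Rational(-7537943, 528), Add(19713, Mul(I, Pow(8366, Rational(1, 2))))) = Add(Rational(-49531823453, 176), Mul(Rational(-7537943, 528), I, Pow(8366, Rational(1, 2))))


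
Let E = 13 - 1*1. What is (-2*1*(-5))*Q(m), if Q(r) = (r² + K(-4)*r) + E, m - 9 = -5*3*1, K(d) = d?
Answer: 720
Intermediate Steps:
E = 12 (E = 13 - 1 = 12)
m = -6 (m = 9 - 5*3*1 = 9 - 15*1 = 9 - 15 = -6)
Q(r) = 12 + r² - 4*r (Q(r) = (r² - 4*r) + 12 = 12 + r² - 4*r)
(-2*1*(-5))*Q(m) = (-2*1*(-5))*(12 + (-6)² - 4*(-6)) = (-2*(-5))*(12 + 36 + 24) = 10*72 = 720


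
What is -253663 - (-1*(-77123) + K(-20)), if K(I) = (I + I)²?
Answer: -332386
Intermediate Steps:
K(I) = 4*I² (K(I) = (2*I)² = 4*I²)
-253663 - (-1*(-77123) + K(-20)) = -253663 - (-1*(-77123) + 4*(-20)²) = -253663 - (77123 + 4*400) = -253663 - (77123 + 1600) = -253663 - 1*78723 = -253663 - 78723 = -332386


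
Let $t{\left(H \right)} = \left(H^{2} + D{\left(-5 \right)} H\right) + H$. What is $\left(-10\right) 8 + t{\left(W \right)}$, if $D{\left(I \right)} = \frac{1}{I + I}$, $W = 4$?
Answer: $- \frac{302}{5} \approx -60.4$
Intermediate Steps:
$D{\left(I \right)} = \frac{1}{2 I}$
$t{\left(H \right)} = H^{2} + \frac{9 H}{10}$ ($t{\left(H \right)} = \left(H^{2} + \frac{1}{2 \left(-5\right)} H\right) + H = \left(H^{2} + \frac{1}{2} \left(- \frac{1}{5}\right) H\right) + H = \left(H^{2} - \frac{H}{10}\right) + H = H^{2} + \frac{9 H}{10}$)
$\left(-10\right) 8 + t{\left(W \right)} = \left(-10\right) 8 + \frac{1}{10} \cdot 4 \left(9 + 10 \cdot 4\right) = -80 + \frac{1}{10} \cdot 4 \left(9 + 40\right) = -80 + \frac{1}{10} \cdot 4 \cdot 49 = -80 + \frac{98}{5} = - \frac{302}{5}$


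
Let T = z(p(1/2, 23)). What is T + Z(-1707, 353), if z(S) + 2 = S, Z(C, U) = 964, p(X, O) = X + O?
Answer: 1971/2 ≈ 985.50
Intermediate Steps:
p(X, O) = O + X
z(S) = -2 + S
T = 43/2 (T = -2 + (23 + 1/2) = -2 + 47/2 = 43/2 ≈ 21.500)
T + Z(-1707, 353) = 43/2 + 964 = 1971/2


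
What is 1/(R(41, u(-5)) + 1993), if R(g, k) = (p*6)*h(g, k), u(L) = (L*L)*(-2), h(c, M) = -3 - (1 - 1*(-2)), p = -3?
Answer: 1/2101 ≈ 0.00047596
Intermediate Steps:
h(c, M) = -6 (h(c, M) = -3 - (1 + 2) = -3 - 1*3 = -3 - 3 = -6)
u(L) = -2*L² (u(L) = L²*(-2) = -2*L²)
R(g, k) = 108 (R(g, k) = -3*6*(-6) = -18*(-6) = 108)
1/(R(41, u(-5)) + 1993) = 1/(108 + 1993) = 1/2101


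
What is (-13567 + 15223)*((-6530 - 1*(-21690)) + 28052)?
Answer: 71559072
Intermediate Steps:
(-13567 + 15223)*((-6530 - 1*(-21690)) + 28052) = 1656*((-6530 + 21690) + 28052) = 1656*(15160 + 28052) = 1656*43212 = 71559072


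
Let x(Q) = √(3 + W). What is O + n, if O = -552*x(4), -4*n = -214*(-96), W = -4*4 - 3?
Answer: -5136 - 2208*I ≈ -5136.0 - 2208.0*I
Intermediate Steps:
W = -19 (W = -16 - 3 = -19)
x(Q) = 4*I (x(Q) = √(3 - 19) = √(-16) = 4*I)
n = -5136 (n = -(-107)*(-96)/2 = -¼*20544 = -5136)
O = -2208*I ≈ -2208.0*I
O + n = -2208*I - 5136 = -5136 - 2208*I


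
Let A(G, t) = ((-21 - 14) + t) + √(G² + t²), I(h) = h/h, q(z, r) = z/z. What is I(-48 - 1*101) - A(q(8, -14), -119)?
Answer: 155 - √14162 ≈ 35.996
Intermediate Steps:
q(z, r) = 1
I(h) = 1
A(G, t) = -35 + t + √(G² + t²) (A(G, t) = (-35 + t) + √(G² + t²) = -35 + t + √(G² + t²))
I(-48 - 1*101) - A(q(8, -14), -119) = 1 - (-35 - 119 + √(1² + (-119)²)) = 1 - (-35 - 119 + √(1 + 14161)) = 1 - (-35 - 119 + √14162) = 1 - (-154 + √14162) = 1 + (154 - √14162) = 155 - √14162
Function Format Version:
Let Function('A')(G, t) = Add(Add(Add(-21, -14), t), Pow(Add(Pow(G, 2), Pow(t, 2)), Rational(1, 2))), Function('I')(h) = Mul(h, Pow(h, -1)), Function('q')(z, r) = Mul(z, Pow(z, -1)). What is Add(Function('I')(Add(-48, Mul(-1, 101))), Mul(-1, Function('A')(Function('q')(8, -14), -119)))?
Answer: Add(155, Mul(-1, Pow(14162, Rational(1, 2)))) ≈ 35.996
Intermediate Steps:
Function('q')(z, r) = 1
Function('I')(h) = 1
Function('A')(G, t) = Add(-35, t, Pow(Add(Pow(G, 2), Pow(t, 2)), Rational(1, 2))) (Function('A')(G, t) = Add(Add(-35, t), Pow(Add(Pow(G, 2), Pow(t, 2)), Rational(1, 2))) = Add(-35, t, Pow(Add(Pow(G, 2), Pow(t, 2)), Rational(1, 2))))
Add(Function('I')(Add(-48, Mul(-1, 101))), Mul(-1, Function('A')(Function('q')(8, -14), -119))) = Add(1, Mul(-1, Add(-35, -119, Pow(Add(Pow(1, 2), Pow(-119, 2)), Rational(1, 2))))) = Add(1, Mul(-1, Add(-35, -119, Pow(Add(1, 14161), Rational(1, 2))))) = Add(1, Mul(-1, Add(-35, -119, Pow(14162, Rational(1, 2))))) = Add(1, Mul(-1, Add(-154, Pow(14162, Rational(1, 2))))) = Add(1, Add(154, Mul(-1, Pow(14162, Rational(1, 2))))) = Add(155, Mul(-1, Pow(14162, Rational(1, 2))))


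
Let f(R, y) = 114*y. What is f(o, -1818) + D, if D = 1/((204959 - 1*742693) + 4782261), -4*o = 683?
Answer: -879686709803/4244527 ≈ -2.0725e+5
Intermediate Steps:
o = -683/4 (o = -1/4*683 = -683/4 ≈ -170.75)
D = 1/4244527 (D = 1/((204959 - 742693) + 4782261) = 1/(-537734 + 4782261) = 1/4244527 ≈ 2.3560e-7)
f(o, -1818) + D = 114*(-1818) + 1/4244527 = -207252 + 1/4244527 = -879686709803/4244527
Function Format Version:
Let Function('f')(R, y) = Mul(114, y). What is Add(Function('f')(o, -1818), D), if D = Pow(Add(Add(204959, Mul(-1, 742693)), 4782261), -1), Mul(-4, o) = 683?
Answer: Rational(-879686709803, 4244527) ≈ -2.0725e+5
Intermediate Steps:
o = Rational(-683, 4) (o = Mul(Rational(-1, 4), 683) = Rational(-683, 4) ≈ -170.75)
D = Rational(1, 4244527) (D = Pow(Add(Add(204959, -742693), 4782261), -1) = Pow(Add(-537734, 4782261), -1) = Pow(4244527, -1) = Rational(1, 4244527) ≈ 2.3560e-7)
Add(Function('f')(o, -1818), D) = Add(Mul(114, -1818), Rational(1, 4244527)) = Add(-207252, Rational(1, 4244527)) = Rational(-879686709803, 4244527)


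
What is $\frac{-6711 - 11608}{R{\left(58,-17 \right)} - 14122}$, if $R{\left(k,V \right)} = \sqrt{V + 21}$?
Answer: $\frac{18319}{14120} \approx 1.2974$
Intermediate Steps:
$R{\left(k,V \right)} = \sqrt{21 + V}$
$\frac{-6711 - 11608}{R{\left(58,-17 \right)} - 14122} = \frac{-6711 - 11608}{\sqrt{21 - 17} - 14122} = - \frac{18319}{\sqrt{4} - 14122} = - \frac{18319}{2 - 14122} = - \frac{18319}{-14120} = \left(-18319\right) \left(- \frac{1}{14120}\right) = \frac{18319}{14120}$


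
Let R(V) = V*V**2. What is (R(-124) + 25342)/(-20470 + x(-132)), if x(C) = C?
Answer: 940641/10301 ≈ 91.316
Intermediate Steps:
R(V) = V**3
(R(-124) + 25342)/(-20470 + x(-132)) = ((-124)**3 + 25342)/(-20470 - 132) = (-1906624 + 25342)/(-20602) = -1881282*(-1/20602) = 940641/10301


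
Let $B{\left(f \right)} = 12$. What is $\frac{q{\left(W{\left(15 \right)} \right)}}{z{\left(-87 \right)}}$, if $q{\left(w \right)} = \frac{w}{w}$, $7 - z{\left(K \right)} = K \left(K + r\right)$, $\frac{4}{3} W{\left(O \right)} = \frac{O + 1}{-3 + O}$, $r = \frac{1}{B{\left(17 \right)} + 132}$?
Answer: $- \frac{48}{362947} \approx -0.00013225$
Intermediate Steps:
$r = \frac{1}{144}$ ($r = \frac{1}{12 + 132} = \frac{1}{144} \approx 0.0069444$)
$W{\left(O \right)} = \frac{3 \left(1 + O\right)}{4 \left(-3 + O\right)}$ ($W{\left(O \right)} = \frac{3 \frac{O + 1}{-3 + O}}{4} = \frac{3 \frac{1 + O}{-3 + O}}{4} = \frac{3 \left(1 + O\right)}{4 \left(-3 + O\right)}$)
$z{\left(K \right)} = 7 - K \left(\frac{1}{144} + K\right)$ ($z{\left(K \right)} = 7 - K \left(K + \frac{1}{144}\right) = 7 - K \left(\frac{1}{144} + K\right)$)
$q{\left(w \right)} = 1$
$\frac{q{\left(W{\left(15 \right)} \right)}}{z{\left(-87 \right)}} = 1 \frac{1}{7 - \left(-87\right)^{2} - - \frac{29}{48}} = 1 \frac{1}{7 - 7569 + \frac{29}{48}} = 1 \frac{1}{- \frac{362947}{48}} = 1 \left(- \frac{48}{362947}\right) = - \frac{48}{362947}$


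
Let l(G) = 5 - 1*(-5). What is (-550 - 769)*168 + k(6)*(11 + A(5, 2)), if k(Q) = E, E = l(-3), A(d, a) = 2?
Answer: -221462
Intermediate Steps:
l(G) = 10 (l(G) = 5 + 5 = 10)
E = 10
k(Q) = 10
(-550 - 769)*168 + k(6)*(11 + A(5, 2)) = (-550 - 769)*168 + 10*(11 + 2) = -1319*168 + 10*13 = -221592 + 130 = -221462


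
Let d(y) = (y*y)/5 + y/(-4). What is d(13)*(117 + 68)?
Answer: 22607/4 ≈ 5651.8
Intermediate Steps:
d(y) = -y/4 + y²/5 (d(y) = y²*(⅕) + y*(-¼) = y²/5 - y/4 = -y/4 + y²/5)
d(13)*(117 + 68) = ((1/20)*13*(-5 + 4*13))*(117 + 68) = ((1/20)*13*(-5 + 52))*185 = ((1/20)*13*47)*185 = (611/20)*185 = 22607/4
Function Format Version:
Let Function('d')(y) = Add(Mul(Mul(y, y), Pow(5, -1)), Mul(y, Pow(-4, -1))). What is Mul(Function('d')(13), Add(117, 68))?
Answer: Rational(22607, 4) ≈ 5651.8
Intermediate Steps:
Function('d')(y) = Add(Mul(Rational(-1, 4), y), Mul(Rational(1, 5), Pow(y, 2))) (Function('d')(y) = Add(Mul(Pow(y, 2), Rational(1, 5)), Mul(y, Rational(-1, 4))) = Add(Mul(Rational(1, 5), Pow(y, 2)), Mul(Rational(-1, 4), y)) = Add(Mul(Rational(-1, 4), y), Mul(Rational(1, 5), Pow(y, 2))))
Mul(Function('d')(13), Add(117, 68)) = Mul(Mul(Rational(1, 20), 13, Add(-5, Mul(4, 13))), Add(117, 68)) = Mul(Mul(Rational(1, 20), 13, Add(-5, 52)), 185) = Mul(Mul(Rational(1, 20), 13, 47), 185) = Mul(Rational(611, 20), 185) = Rational(22607, 4)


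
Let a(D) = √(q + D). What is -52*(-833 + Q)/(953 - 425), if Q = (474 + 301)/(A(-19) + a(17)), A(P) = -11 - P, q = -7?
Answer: 252083/3564 + 10075*√10/7128 ≈ 75.200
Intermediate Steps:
a(D) = √(-7 + D)
Q = 775/(8 + √10) (Q = (474 + 301)/((-11 - 1*(-19)) + √(-7 + 17)) = 775/((-11 + 19) + √10) = 775/(8 + √10) ≈ 69.430)
-52*(-833 + Q)/(953 - 425) = -52*(-833 + (3100/27 - 775*√10/54))/(953 - 425) = -52*(-19391/27 - 775*√10/54)/528 = -52*(-19391/14256 - 775*√10/28512) = 252083/3564 + 10075*√10/7128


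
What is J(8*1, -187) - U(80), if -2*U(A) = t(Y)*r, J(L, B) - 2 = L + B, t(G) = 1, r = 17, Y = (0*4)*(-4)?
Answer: -337/2 ≈ -168.50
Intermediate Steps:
Y = 0 (Y = 0*(-4) = 0)
J(L, B) = 2 + B + L (J(L, B) = 2 + (L + B) = 2 + (B + L) = 2 + B + L)
U(A) = -17/2
J(8*1, -187) - U(80) = (2 - 187 + 8*1) - 1*(-17/2) = (2 - 187 + 8) + 17/2 = -177 + 17/2 = -337/2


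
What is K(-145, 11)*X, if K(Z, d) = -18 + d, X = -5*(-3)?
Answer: -105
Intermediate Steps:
X = 15
K(-145, 11)*X = (-18 + 11)*15 = -7*15 = -105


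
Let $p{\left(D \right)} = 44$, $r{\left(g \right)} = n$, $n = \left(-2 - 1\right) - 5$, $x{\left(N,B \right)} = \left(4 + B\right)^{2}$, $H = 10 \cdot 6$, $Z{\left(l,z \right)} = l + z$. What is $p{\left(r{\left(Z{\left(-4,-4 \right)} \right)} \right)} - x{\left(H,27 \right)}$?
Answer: $-917$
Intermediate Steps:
$H = 60$
$n = -8$ ($n = -3 - 5 = -8$)
$r{\left(g \right)} = -8$
$p{\left(r{\left(Z{\left(-4,-4 \right)} \right)} \right)} - x{\left(H,27 \right)} = 44 - \left(4 + 27\right)^{2} = 44 - 31^{2} = 44 - 961 = -917$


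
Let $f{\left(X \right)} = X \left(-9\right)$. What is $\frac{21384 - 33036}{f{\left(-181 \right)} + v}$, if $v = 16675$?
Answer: $- \frac{2913}{4576} \approx -0.63658$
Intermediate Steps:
$f{\left(X \right)} = - 9 X$
$\frac{21384 - 33036}{f{\left(-181 \right)} + v} = \frac{21384 - 33036}{\left(-9\right) \left(-181\right) + 16675} = - \frac{11652}{1629 + 16675} = - \frac{11652}{18304} = \left(-11652\right) \frac{1}{18304} = - \frac{2913}{4576}$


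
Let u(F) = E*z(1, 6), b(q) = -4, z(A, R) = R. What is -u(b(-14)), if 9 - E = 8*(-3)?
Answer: -198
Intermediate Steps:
E = 33 (E = 9 - 8*(-3) = 9 - 1*(-24) = 9 + 24 = 33)
u(F) = 198 (u(F) = 33*6 = 198)
-u(b(-14)) = -1*198 = -198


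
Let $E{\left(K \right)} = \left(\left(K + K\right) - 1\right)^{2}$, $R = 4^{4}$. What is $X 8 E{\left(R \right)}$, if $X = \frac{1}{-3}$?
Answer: $- \frac{2088968}{3} \approx -6.9632 \cdot 10^{5}$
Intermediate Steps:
$R = 256$
$X = - \frac{1}{3} \approx -0.33333$
$E{\left(K \right)} = \left(-1 + 2 K\right)^{2}$ ($E{\left(K \right)} = \left(2 K - 1\right)^{2} = \left(-1 + 2 K\right)^{2}$)
$X 8 E{\left(R \right)} = \left(- \frac{1}{3}\right) 8 \left(-1 + 2 \cdot 256\right)^{2} = - \frac{8 \left(-1 + 512\right)^{2}}{3} = - \frac{8 \cdot 511^{2}}{3} = \left(- \frac{8}{3}\right) 261121 = - \frac{2088968}{3}$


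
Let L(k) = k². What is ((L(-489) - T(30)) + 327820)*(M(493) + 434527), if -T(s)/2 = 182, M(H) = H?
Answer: 246789021100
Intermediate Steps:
T(s) = -364 (T(s) = -2*182 = -364)
((L(-489) - T(30)) + 327820)*(M(493) + 434527) = (((-489)² - 1*(-364)) + 327820)*(493 + 434527) = ((239121 + 364) + 327820)*435020 = (239485 + 327820)*435020 = 567305*435020 = 246789021100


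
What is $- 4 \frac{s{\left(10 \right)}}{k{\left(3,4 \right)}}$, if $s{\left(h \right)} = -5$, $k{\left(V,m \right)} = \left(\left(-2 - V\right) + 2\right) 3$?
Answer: $- \frac{20}{9} \approx -2.2222$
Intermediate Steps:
$k{\left(V,m \right)} = - 3 V$ ($k{\left(V,m \right)} = - V 3 = - 3 V$)
$- 4 \frac{s{\left(10 \right)}}{k{\left(3,4 \right)}} = - 4 \left(- \frac{5}{\left(-3\right) 3}\right) = - 4 \left(- \frac{5}{-9}\right) = - 4 \left(\left(-5\right) \left(- \frac{1}{9}\right)\right) = \left(-4\right) \frac{5}{9} = - \frac{20}{9}$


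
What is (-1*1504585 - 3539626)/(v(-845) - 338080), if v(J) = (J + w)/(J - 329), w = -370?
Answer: 5921903714/396904705 ≈ 14.920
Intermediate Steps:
v(J) = (-370 + J)/(-329 + J) (v(J) = (J - 370)/(J - 329) = (-370 + J)/(-329 + J))
(-1*1504585 - 3539626)/(v(-845) - 338080) = (-1*1504585 - 3539626)/((-370 - 845)/(-329 - 845) - 338080) = (-1504585 - 3539626)/(-1215/(-1174) - 338080) = -5044211/(-1/1174*(-1215) - 338080) = -5044211/(1215/1174 - 338080) = -5044211/(-396904705/1174) = -5044211*(-1174/396904705) = 5921903714/396904705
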